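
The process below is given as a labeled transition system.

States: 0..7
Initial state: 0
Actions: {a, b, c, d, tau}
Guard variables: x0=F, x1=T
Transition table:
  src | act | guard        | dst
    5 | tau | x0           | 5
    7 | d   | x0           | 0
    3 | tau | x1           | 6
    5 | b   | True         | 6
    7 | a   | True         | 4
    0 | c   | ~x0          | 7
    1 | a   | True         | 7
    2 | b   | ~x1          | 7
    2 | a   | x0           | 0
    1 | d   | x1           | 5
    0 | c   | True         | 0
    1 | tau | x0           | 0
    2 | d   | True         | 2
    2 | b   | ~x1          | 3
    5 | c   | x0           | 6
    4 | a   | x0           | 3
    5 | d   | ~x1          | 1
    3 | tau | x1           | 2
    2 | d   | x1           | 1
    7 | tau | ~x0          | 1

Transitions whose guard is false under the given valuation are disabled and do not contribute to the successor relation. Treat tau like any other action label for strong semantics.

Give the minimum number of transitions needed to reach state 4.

Answer: 2

Working:
BFS to 4:
  L0 = {0}
  L1 = {7}
  L2 = {1,4}
depth(4)=2, e.g. c·a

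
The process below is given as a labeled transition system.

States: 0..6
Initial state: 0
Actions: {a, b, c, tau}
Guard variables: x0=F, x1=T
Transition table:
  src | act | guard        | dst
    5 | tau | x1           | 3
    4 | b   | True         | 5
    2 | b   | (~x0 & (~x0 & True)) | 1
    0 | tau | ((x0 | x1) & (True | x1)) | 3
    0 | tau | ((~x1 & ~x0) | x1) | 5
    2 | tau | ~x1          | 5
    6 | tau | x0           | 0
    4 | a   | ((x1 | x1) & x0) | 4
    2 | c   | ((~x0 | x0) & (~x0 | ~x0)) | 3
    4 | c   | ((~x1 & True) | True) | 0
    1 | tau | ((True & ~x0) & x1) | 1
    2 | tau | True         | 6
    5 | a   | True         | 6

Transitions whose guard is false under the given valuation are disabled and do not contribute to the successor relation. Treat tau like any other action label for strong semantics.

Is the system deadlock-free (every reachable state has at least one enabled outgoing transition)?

Answer: DEADLOCK at state 3

Trace:
Reachable = {0,3,5,6}
  0: tau→3  tau→5  [deg 2]
  3: ∅  [STUCK]
  5: a→6  tau→3  [deg 2]
  6: ∅  [STUCK]
trace reaching 3: tau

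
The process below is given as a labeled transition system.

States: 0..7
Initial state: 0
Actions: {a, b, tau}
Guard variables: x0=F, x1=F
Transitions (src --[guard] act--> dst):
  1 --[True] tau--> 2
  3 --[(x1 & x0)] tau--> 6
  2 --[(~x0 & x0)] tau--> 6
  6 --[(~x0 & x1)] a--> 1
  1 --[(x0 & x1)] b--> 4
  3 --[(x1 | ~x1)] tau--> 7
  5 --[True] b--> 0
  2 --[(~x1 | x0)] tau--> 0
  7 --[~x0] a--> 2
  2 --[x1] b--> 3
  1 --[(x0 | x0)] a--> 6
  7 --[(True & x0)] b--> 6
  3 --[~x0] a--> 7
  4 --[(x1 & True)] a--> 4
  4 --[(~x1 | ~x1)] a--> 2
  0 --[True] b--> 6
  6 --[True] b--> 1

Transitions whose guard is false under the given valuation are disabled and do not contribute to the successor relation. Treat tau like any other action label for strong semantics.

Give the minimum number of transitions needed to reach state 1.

Breadth-first toward 1:
  Layer 0: {0}
  Layer 1: {6}
  Layer 2: {1}
depth(1)=2, e.g. b·b

Answer: 2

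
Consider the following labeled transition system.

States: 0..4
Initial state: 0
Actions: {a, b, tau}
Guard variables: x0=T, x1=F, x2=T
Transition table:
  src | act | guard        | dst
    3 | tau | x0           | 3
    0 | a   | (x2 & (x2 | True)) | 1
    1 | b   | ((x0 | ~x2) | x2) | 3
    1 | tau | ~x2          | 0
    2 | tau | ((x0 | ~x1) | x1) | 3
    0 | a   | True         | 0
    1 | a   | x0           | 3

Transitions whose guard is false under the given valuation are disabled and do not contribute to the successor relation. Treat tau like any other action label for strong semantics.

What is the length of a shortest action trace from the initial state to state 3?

Answer: 2

Analysis:
Layered search for 3:
  Layer 0: {0}
  Layer 1: {1}
  Layer 2: {3}
3 enters at depth 2; path a·a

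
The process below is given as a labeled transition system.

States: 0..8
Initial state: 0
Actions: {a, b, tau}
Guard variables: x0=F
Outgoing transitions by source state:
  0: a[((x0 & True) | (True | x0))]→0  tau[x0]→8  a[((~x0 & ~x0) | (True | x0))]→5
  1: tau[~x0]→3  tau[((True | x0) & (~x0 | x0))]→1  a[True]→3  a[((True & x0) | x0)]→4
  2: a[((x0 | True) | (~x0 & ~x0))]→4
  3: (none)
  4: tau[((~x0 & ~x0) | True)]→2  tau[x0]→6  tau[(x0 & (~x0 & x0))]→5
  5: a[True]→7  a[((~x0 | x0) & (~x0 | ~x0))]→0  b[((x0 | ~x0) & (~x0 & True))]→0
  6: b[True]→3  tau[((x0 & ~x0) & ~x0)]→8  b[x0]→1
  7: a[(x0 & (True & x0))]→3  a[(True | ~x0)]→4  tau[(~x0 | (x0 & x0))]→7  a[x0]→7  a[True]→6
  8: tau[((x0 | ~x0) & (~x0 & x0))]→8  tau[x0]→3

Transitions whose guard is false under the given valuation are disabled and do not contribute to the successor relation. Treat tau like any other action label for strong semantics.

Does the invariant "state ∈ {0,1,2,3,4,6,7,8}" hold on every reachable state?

Safe = {0,1,2,3,4,6,7,8}
R = {0,2,3,4,5,6,7}
  0: safe
  2: safe
  3: safe
  4: safe
  5: outside
  6: safe
  7: safe
counterexample path to 5: a

Answer: INVARIANT VIOLATED at state 5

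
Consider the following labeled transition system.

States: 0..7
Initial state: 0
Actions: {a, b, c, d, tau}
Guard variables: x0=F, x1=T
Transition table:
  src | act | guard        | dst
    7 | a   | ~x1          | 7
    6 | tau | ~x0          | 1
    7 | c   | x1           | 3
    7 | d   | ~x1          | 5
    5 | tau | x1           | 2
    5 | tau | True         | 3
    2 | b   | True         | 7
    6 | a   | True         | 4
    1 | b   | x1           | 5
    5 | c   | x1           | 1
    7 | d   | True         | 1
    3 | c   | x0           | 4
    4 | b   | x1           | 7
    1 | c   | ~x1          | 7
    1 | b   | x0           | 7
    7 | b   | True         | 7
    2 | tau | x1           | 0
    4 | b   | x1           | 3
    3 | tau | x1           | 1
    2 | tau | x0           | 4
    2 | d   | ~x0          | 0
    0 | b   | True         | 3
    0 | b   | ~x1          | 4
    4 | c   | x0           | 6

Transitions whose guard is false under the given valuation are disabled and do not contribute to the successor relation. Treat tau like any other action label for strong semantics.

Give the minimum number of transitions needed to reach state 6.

BFS to 6:
  L0 = {0}
  L1 = {3}
  L2 = {1}
  L3 = {5}
  L4 = {2}
  L5 = {7}
6 never appears.

Answer: UNREACHABLE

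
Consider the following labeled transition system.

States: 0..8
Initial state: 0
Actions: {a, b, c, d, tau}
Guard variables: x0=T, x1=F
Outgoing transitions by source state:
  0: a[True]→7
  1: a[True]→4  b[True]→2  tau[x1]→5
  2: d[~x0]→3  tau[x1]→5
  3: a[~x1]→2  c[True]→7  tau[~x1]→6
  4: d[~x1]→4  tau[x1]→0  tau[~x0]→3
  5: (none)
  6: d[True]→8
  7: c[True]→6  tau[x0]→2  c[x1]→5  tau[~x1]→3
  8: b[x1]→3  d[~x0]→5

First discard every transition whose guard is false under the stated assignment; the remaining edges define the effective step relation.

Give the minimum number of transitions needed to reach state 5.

Answer: UNREACHABLE

Analysis:
BFS to 5:
  L0 = {0}
  L1 = {7}
  L2 = {2,3,6}
  L3 = {8}
5 never appears.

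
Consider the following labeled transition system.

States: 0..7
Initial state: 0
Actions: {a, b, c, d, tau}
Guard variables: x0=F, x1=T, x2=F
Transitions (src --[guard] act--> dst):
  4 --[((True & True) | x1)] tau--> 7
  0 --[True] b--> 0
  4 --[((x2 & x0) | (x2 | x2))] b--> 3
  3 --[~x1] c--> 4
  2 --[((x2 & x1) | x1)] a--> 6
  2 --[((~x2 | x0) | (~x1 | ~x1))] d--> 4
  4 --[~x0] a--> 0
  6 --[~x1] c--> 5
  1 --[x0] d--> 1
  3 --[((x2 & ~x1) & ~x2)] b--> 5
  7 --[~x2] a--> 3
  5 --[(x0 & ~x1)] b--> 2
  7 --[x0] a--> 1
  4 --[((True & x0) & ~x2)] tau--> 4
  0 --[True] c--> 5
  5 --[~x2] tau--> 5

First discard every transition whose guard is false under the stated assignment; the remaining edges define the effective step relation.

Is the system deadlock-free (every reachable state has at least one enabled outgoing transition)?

Answer: DEADLOCK-FREE

Working:
Reach set: {0,5}
  0: b→0  c→5  [2 out]
  5: tau→5  [1 out]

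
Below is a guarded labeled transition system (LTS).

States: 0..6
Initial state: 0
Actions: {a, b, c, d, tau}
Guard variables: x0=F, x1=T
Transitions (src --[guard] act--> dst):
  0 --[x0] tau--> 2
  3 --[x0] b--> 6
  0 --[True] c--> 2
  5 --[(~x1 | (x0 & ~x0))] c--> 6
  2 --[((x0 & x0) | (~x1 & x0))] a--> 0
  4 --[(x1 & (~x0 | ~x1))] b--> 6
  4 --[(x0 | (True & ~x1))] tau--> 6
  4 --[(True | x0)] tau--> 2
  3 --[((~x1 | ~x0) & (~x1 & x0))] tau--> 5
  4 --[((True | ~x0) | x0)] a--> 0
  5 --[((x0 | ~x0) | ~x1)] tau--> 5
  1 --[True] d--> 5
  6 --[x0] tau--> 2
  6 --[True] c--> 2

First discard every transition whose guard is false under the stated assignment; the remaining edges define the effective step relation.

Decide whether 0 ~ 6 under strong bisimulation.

Answer: BISIMILAR

Working:
Refine partition for ~:
  P[0] = {{0,1,2,3,4,5,6}}
  P[1] = {{0,6},{1},{2,3},{4},{5}}
Fixed point at round 2; 5 class(es).
[0]={0,6}  [6]={0,6}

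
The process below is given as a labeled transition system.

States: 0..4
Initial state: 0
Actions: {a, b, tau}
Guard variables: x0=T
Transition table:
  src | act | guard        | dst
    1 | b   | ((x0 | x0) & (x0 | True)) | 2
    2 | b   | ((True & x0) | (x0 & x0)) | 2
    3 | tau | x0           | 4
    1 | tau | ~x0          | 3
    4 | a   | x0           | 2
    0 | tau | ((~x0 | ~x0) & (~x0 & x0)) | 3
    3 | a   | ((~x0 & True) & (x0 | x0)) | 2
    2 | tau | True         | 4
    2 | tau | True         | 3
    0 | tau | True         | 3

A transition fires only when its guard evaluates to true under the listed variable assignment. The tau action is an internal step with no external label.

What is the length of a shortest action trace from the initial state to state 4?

Answer: 2

Analysis:
Breadth-first toward 4:
  Layer 0: {0}
  Layer 1: {3}
  Layer 2: {4}
depth(4)=2, e.g. tau·tau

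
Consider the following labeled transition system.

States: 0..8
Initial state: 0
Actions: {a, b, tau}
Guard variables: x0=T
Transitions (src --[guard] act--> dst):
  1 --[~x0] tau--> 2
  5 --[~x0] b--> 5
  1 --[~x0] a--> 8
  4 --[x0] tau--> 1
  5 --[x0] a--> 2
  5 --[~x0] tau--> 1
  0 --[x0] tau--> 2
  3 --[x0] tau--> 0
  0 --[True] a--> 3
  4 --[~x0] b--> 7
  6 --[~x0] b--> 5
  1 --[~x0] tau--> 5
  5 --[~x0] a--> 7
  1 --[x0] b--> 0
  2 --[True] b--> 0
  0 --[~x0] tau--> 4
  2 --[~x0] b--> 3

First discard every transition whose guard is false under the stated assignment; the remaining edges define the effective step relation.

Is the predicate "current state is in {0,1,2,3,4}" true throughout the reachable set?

Allowed set {0,1,2,3,4}
Reachable = {0,2,3}
  0: ok
  2: ok
  3: ok

Answer: INVARIANT HOLDS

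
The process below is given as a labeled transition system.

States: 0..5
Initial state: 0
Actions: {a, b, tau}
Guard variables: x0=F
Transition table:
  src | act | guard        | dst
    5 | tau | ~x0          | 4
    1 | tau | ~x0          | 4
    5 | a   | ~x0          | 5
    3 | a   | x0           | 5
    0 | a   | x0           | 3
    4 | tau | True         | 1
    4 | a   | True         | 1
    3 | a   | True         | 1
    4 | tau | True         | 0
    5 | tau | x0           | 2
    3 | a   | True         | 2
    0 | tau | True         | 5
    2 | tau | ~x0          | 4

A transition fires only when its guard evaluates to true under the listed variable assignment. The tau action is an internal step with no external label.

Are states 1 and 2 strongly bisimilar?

Answer: BISIMILAR

Trace:
Refine partition for ~:
  P[0] = {{0,1,2,3,4,5}}
  P[1] = {{0,1,2},{3},{4,5}}
  P[2] = {{0,1,2},{3},{4},{5}}
  P[3] = {{0},{1,2},{3},{4},{5}}
stable after 4 split(s): 5 block(s)
class of 1: {1,2}; class of 2: {1,2}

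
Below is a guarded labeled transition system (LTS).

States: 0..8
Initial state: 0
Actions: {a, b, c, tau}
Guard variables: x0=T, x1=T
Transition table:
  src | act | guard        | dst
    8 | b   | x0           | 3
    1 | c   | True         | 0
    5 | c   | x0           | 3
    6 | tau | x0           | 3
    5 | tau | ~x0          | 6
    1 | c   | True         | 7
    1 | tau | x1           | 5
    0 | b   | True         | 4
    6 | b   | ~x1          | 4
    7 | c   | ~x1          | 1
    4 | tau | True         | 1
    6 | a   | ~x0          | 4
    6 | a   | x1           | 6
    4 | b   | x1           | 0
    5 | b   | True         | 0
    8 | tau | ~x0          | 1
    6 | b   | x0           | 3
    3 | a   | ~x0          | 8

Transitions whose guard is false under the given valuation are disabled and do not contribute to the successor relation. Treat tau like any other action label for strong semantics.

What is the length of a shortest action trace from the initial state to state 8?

Answer: UNREACHABLE

Trace:
BFS to 8:
  Layer 0: {0}
  Layer 1: {4}
  Layer 2: {1}
  Layer 3: {5,7}
  Layer 4: {3}
8 never appears.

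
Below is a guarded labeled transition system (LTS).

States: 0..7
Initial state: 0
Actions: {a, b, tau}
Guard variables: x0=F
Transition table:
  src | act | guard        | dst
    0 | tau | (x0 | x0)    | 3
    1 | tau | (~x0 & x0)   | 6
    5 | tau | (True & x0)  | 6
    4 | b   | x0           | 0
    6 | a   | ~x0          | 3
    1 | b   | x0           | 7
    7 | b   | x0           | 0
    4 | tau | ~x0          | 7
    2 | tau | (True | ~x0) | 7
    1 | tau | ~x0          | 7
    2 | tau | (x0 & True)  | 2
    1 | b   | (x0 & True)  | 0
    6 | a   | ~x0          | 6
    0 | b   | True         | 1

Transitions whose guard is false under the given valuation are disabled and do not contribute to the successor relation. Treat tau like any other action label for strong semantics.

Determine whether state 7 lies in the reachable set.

Answer: REACHABLE

Trace:
6 transition(s) survive guard evaluation.
L0 = {0}
L1 = {1}  now seen {0,1}
L2 = {7}  now seen {0,1,7}
Reach set: {0,1,7}
trace reaching 7: b·tau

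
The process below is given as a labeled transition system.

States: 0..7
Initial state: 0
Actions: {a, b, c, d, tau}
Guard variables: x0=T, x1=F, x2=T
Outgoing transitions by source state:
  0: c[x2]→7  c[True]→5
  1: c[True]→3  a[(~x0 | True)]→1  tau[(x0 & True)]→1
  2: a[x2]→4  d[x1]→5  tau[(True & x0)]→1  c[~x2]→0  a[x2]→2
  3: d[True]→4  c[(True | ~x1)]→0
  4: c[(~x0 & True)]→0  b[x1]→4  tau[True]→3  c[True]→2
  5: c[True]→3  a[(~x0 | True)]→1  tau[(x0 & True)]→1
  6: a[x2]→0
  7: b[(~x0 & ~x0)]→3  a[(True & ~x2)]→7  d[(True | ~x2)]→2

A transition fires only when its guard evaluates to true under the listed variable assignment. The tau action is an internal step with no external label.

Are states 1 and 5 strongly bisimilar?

Refine partition for ~:
  P[0] = {{0,1,2,3,4,5,6,7}}
  P[1] = {{0},{1,5},{2},{3},{4},{6},{7}}
Fixed point at round 2; 7 class(es).
[1]={1,5}  [5]={1,5}

Answer: BISIMILAR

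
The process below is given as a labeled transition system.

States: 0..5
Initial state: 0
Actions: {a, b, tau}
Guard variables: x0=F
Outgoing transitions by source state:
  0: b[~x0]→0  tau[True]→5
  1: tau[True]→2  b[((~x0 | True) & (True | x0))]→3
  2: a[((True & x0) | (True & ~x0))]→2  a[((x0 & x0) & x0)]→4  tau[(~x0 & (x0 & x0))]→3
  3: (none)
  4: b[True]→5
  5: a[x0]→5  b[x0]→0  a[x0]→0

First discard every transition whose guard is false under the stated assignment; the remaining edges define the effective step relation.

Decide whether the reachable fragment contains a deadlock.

Reachable = {0,5}
  0: b→0  tau→5  [2 out]
  5: ∅  [STUCK]
trace reaching 5: tau

Answer: DEADLOCK at state 5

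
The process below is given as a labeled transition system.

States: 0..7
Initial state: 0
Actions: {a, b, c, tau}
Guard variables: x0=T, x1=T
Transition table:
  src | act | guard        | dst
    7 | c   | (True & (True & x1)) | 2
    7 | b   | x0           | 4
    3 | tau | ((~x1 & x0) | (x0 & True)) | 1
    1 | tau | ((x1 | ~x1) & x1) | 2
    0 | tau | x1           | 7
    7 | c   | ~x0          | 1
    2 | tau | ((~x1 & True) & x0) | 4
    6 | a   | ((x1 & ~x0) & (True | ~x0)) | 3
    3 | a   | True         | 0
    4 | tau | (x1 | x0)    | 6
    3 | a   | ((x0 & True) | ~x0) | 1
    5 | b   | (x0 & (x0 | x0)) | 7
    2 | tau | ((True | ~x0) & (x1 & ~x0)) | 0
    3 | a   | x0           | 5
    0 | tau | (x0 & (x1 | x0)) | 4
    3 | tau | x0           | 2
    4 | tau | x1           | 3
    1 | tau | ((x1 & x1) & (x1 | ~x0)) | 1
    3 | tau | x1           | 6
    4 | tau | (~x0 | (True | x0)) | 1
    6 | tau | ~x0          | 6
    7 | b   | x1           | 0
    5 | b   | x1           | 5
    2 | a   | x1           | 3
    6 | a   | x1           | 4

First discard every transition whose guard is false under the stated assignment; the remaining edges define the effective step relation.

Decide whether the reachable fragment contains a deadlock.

Answer: DEADLOCK-FREE

Trace:
Reachable = {0,1,2,3,4,5,6,7}
  0: tau→4  tau→7  [deg 2]
  1: tau→1  tau→2  [deg 2]
  2: a→3  [deg 1]
  3: a→0  a→1  a→5  tau→1  tau→2  tau→6  [deg 6]
  4: tau→1  tau→3  tau→6  [deg 3]
  5: b→5  b→7  [deg 2]
  6: a→4  [deg 1]
  7: b→0  b→4  c→2  [deg 3]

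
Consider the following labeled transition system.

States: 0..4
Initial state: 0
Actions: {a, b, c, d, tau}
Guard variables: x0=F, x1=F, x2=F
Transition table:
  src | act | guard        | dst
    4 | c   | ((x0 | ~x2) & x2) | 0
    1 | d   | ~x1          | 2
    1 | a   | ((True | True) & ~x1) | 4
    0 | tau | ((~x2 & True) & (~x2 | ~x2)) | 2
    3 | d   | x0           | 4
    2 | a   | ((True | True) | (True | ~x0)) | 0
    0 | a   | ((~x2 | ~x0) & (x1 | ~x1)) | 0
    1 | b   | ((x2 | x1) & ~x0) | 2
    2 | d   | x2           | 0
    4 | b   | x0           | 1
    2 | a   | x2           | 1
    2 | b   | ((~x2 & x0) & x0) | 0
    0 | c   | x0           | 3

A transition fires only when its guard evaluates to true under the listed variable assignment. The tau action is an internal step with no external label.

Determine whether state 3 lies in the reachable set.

After dropping false guards: 5 live edges.
depth 0: {0}
depth 1: {2}  now seen {0,2}
R = {0,2}

Answer: UNREACHABLE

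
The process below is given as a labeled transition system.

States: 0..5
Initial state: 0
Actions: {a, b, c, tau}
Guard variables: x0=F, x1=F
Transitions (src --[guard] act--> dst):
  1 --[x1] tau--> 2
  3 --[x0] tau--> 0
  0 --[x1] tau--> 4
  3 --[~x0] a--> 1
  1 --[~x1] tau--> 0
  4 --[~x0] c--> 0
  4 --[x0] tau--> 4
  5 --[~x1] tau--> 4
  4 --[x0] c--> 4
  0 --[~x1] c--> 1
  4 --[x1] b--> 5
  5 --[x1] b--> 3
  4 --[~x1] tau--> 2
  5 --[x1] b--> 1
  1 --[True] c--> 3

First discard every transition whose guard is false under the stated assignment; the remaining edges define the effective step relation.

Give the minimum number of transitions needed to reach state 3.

BFS to 3:
  depth 0: {0}
  depth 1: {1}
  depth 2: {3}
first hit 3 at d=2 via c·c

Answer: 2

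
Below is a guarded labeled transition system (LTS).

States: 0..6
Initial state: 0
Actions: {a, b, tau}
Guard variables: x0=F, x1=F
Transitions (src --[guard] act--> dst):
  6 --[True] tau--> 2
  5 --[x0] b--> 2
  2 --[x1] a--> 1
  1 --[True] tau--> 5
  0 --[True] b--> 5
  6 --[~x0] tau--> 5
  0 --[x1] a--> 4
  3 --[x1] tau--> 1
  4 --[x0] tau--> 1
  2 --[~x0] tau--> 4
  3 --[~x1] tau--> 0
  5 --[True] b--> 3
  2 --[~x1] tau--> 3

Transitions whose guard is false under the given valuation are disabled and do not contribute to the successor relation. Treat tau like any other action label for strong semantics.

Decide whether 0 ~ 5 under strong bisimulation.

Refine partition for ~:
  π0 = {{0,1,2,3,4,5,6}}
  π1 = {{0,5},{1,2,3,6},{4}}
  π2 = {{0},{1,3},{2},{4},{5},{6}}
  π3 = {{0},{1},{2},{3},{4},{5},{6}}
7 equivalence class(es) (converged in 4)
0∈{0}, 5∈{5}

Answer: NOT BISIMILAR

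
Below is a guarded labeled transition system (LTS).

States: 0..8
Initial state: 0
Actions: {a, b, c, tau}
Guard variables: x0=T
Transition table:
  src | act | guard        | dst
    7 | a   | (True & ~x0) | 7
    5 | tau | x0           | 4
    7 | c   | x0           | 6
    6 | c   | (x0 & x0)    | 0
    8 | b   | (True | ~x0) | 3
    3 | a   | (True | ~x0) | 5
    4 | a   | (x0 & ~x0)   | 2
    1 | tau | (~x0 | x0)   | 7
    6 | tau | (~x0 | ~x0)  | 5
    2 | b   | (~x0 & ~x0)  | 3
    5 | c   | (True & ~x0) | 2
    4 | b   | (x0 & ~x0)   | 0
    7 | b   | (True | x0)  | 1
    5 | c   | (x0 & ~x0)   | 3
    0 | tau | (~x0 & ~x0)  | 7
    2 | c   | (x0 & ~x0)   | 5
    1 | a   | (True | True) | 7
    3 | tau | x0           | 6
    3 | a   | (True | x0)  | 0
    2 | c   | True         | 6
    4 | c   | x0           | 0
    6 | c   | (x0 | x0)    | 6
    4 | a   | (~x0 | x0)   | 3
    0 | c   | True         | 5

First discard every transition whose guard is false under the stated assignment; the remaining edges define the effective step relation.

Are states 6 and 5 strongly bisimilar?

Refine partition for ~:
  π0 = {{0,1,2,3,4,5,6,7,8}}
  π1 = {{0,2,6},{1,3},{4},{5},{7},{8}}
  π2 = {{0},{1},{2,6},{3},{4},{5},{7},{8}}
  π3 = {{0},{1},{2},{3},{4},{5},{6},{7},{8}}
Fixed point at round 4; 9 class(es).
6∈{6}, 5∈{5}

Answer: NOT BISIMILAR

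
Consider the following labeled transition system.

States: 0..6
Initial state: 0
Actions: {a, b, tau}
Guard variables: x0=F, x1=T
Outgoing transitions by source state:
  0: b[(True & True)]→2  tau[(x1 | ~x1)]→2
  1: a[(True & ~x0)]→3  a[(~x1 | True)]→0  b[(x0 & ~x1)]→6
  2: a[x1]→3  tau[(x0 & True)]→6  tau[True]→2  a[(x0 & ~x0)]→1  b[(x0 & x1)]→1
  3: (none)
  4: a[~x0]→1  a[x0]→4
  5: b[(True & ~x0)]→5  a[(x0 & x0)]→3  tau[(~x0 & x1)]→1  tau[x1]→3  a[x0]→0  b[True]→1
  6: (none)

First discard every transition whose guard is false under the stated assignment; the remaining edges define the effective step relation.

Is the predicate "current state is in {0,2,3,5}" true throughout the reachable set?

Answer: INVARIANT HOLDS

Analysis:
Inv-set: {0,2,3,5}
Reach set: {0,2,3}
  0: ✓
  2: ✓
  3: ✓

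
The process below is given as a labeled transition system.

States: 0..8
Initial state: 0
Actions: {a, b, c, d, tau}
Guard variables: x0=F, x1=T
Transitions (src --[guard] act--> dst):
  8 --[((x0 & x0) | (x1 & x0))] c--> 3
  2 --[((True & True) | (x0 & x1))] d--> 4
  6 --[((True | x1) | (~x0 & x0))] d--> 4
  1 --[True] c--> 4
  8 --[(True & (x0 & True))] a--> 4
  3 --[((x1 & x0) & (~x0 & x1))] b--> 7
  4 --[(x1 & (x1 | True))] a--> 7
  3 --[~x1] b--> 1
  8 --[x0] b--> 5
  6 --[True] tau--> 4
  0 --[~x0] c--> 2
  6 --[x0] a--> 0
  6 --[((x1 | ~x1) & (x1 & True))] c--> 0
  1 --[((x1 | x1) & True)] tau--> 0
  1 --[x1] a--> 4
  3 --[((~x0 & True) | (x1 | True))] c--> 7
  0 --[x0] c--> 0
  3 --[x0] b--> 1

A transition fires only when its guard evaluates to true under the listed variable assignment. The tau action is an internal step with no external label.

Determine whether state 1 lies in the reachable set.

Answer: UNREACHABLE

Working:
10 transition(s) survive guard evaluation.
Layer 0: {0}
Layer 1: {2}  now seen {0,2}
Layer 2: {4}  now seen {0,2,4}
Layer 3: {7}  now seen {0,2,4,7}
R = {0,2,4,7}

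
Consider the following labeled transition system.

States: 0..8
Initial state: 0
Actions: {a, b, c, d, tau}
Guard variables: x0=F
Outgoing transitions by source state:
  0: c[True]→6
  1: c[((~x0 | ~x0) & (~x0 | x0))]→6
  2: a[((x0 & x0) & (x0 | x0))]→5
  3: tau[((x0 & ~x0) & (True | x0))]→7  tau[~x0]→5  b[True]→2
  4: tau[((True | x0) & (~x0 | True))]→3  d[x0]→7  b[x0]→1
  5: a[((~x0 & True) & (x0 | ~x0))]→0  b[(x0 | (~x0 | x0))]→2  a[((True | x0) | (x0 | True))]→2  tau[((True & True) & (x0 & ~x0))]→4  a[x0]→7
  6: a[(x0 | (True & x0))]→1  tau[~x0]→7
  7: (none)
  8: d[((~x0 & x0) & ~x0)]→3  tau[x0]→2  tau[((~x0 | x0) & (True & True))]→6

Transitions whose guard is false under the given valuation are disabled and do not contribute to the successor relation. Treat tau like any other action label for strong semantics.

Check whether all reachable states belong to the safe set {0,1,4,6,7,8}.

Answer: INVARIANT HOLDS

Analysis:
Inv-set: {0,1,4,6,7,8}
Reachable = {0,6,7}
  0: ✓
  6: ✓
  7: ✓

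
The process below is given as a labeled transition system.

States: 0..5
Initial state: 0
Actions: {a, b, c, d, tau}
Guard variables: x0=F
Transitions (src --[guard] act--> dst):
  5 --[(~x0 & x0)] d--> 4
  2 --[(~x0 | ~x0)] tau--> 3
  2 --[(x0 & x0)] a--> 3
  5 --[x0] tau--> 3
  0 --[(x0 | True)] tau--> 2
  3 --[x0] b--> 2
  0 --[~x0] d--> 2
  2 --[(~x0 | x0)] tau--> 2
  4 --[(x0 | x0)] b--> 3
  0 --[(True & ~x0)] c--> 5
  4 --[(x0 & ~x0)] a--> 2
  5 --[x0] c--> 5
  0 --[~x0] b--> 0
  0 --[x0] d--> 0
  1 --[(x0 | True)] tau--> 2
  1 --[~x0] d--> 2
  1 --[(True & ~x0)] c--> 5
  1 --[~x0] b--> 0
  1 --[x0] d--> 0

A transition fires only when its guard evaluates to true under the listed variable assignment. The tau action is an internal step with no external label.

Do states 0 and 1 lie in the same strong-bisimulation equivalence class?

Answer: BISIMILAR

Working:
Compute ~ classes (split until stable):
  round 0: {{0,1,2,3,4,5}}
  round 1: {{0,1},{2},{3,4,5}}
3 equivalence class(es) (converged in 2)
class of 0: {0,1}; class of 1: {0,1}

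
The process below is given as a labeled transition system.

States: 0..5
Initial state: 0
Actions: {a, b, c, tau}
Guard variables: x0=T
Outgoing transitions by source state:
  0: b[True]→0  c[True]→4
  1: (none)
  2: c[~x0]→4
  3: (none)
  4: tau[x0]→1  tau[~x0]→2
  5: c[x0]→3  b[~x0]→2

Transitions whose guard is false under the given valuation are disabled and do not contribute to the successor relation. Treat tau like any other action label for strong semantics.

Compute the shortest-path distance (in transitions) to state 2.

Answer: UNREACHABLE

Working:
Layered search for 2:
  Layer 0: {0}
  Layer 1: {4}
  Layer 2: {1}
2 never appears.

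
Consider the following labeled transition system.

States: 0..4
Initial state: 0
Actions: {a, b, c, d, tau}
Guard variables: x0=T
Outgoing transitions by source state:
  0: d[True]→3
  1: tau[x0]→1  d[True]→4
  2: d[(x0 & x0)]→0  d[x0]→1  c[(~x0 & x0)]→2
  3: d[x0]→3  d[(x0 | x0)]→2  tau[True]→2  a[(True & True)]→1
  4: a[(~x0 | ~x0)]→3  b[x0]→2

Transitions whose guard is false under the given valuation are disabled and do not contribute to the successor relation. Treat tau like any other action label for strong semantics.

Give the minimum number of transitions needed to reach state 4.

Answer: 3

Working:
Breadth-first toward 4:
  depth 0: {0}
  depth 1: {3}
  depth 2: {1,2}
  depth 3: {4}
first hit 4 at d=3 via d·a·d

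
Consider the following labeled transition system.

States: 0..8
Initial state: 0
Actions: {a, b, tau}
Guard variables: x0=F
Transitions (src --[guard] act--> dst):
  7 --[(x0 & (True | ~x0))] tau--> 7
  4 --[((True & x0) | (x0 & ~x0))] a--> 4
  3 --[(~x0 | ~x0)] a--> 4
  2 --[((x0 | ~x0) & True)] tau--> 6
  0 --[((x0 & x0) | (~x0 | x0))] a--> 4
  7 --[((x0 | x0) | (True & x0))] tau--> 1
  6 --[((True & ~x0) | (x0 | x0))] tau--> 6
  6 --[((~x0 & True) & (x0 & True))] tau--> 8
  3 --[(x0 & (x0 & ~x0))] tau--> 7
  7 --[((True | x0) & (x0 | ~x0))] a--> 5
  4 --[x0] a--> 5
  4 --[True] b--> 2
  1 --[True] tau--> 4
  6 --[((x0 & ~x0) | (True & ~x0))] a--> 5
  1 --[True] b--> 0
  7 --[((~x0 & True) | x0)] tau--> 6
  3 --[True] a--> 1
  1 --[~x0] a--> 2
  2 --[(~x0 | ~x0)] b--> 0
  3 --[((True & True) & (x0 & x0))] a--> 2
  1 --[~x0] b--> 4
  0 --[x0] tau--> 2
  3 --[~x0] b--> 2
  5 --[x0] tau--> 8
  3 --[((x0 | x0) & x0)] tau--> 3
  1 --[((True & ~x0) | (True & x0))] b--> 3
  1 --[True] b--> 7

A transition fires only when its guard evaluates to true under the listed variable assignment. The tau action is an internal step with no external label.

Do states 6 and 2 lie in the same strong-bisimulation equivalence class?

Compute ~ classes (split until stable):
  π0 = {{0,1,2,3,4,5,6,7,8}}
  π1 = {{0},{1},{2},{3},{4},{5,8},{6,7}}
7 equivalence class(es) (converged in 2)
[6]={6,7}  [2]={2}

Answer: NOT BISIMILAR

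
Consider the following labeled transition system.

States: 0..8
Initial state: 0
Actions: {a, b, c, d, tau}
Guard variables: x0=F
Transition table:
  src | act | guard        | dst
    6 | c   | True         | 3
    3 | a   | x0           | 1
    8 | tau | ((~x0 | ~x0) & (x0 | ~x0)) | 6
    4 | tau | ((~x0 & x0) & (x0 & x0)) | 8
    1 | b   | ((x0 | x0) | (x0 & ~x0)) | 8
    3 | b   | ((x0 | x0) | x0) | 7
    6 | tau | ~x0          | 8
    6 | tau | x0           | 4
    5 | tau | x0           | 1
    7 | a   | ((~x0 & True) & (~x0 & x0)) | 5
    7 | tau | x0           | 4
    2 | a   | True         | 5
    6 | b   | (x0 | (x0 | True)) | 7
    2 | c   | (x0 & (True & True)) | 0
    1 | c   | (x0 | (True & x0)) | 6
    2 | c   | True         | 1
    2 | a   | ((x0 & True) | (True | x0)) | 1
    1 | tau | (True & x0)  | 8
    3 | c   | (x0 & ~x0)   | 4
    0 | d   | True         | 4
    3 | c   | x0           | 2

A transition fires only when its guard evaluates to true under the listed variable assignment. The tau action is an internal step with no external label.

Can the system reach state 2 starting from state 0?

Guard filter leaves 8 enabled edge(s).
Layer 0: {0}
Layer 1: {4}  now seen {0,4}
R = {0,4}

Answer: UNREACHABLE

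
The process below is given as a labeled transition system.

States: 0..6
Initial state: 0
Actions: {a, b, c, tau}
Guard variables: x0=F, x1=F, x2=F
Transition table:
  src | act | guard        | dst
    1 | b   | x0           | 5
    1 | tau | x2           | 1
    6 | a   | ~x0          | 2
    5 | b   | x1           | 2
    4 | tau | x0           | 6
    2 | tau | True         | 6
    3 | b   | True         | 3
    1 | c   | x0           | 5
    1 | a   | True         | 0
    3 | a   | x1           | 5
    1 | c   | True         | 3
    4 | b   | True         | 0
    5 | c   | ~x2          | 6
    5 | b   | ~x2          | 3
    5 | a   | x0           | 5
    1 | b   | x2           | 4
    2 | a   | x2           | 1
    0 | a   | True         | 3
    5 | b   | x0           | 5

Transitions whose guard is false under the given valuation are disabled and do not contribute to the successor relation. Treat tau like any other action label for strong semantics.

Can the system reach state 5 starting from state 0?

Answer: UNREACHABLE

Analysis:
Guard filter leaves 9 enabled edge(s).
L0 = {0}
L1 = {3}  total {0,3}
Reach set: {0,3}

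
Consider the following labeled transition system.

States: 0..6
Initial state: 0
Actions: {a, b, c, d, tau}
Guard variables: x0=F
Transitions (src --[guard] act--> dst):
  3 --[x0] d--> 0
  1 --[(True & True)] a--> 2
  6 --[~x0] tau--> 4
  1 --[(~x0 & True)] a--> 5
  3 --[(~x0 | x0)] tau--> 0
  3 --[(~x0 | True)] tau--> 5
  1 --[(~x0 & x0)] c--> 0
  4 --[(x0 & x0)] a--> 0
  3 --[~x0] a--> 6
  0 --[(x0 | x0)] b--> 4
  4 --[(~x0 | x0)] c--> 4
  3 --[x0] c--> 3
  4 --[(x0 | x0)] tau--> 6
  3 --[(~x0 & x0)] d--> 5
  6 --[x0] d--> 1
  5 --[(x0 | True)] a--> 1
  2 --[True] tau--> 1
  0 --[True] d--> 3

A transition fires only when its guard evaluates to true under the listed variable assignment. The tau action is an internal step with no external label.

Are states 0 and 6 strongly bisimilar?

Answer: NOT BISIMILAR

Analysis:
Bisimulation quotient by refinement:
  round 0: {{0,1,2,3,4,5,6}}
  round 1: {{0},{1,5},{2,6},{3},{4}}
  round 2: {{0},{1},{2},{3},{4},{5},{6}}
Fixed point at round 3; 7 class(es).
0∈{0}, 6∈{6}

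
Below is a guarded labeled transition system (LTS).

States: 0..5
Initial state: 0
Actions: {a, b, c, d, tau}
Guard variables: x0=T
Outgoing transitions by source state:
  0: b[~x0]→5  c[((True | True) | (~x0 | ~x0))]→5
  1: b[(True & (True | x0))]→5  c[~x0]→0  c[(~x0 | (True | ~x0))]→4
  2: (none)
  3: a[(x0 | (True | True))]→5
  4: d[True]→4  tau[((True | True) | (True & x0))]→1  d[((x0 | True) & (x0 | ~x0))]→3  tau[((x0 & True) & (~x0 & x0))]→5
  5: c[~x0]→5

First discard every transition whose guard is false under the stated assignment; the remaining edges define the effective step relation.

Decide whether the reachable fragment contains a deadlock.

Reachable = {0,5}
  0: c→5  [1 out]
  5: ∅  [STUCK]
Path to 5: c

Answer: DEADLOCK at state 5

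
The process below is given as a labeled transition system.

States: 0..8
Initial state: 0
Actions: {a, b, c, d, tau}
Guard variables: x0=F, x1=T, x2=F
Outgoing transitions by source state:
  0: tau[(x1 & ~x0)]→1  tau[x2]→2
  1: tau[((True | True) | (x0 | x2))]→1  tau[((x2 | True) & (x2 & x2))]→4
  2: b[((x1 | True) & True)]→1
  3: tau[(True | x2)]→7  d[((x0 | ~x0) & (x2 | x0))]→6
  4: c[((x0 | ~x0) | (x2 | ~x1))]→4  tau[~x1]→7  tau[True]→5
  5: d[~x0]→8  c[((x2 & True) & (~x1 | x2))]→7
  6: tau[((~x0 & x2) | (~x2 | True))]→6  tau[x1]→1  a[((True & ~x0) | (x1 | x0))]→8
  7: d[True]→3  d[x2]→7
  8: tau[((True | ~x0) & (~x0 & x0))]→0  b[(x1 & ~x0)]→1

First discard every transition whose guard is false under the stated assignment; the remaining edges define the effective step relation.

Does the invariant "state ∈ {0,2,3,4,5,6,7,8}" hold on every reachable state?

Safe = {0,2,3,4,5,6,7,8}
R = {0,1}
  0: safe
  1: VIOLATES
witness against invariant: tau → 1

Answer: INVARIANT VIOLATED at state 1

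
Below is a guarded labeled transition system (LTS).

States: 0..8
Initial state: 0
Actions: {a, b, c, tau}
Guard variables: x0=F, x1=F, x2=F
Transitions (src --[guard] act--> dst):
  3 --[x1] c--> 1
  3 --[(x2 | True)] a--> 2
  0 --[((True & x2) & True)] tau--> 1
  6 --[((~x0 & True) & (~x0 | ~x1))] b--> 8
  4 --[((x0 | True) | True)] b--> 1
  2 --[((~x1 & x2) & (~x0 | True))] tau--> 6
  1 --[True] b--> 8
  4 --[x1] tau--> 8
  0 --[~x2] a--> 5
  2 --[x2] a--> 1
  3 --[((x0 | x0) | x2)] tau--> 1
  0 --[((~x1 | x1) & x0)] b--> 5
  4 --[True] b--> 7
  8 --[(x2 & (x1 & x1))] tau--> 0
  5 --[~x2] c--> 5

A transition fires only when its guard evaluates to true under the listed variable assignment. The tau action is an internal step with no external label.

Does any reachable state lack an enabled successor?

Reach set: {0,5}
  0: a→5  [deg 1]
  5: c→5  [deg 1]

Answer: DEADLOCK-FREE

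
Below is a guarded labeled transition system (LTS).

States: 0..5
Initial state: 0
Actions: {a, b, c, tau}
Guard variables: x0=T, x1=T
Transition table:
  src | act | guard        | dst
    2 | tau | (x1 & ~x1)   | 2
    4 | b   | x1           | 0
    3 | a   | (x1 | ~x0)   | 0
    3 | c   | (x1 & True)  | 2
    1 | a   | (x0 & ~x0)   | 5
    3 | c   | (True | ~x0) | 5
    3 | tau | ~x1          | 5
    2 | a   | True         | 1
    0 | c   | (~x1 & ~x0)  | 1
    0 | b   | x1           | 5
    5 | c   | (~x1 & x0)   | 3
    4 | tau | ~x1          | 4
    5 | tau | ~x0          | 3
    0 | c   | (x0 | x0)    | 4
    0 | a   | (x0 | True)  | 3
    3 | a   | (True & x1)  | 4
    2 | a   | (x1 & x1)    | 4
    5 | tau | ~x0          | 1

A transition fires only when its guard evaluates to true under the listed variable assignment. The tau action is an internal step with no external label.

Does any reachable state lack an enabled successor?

Reachable = {0,1,2,3,4,5}
  0: a→3  b→5  c→4  [deg 3]
  1: ∅  [STUCK]
  2: a→1  a→4  [deg 2]
  3: a→0  a→4  c→2  c→5  [deg 4]
  4: b→0  [deg 1]
  5: ∅  [STUCK]
witness 1: a·c·a

Answer: DEADLOCK at state 1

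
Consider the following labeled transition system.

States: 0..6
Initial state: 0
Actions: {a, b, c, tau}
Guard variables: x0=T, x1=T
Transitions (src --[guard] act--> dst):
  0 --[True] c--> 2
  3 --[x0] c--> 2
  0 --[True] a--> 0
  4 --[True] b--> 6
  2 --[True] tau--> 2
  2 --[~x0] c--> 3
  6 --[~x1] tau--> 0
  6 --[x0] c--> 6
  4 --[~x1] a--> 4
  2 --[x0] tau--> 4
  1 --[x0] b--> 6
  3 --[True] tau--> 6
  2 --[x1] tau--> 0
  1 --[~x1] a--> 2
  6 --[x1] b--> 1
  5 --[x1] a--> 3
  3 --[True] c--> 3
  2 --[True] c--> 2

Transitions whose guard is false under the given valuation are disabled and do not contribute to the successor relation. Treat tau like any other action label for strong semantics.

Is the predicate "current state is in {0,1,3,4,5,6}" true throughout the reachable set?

Answer: INVARIANT VIOLATED at state 2

Working:
Allowed set {0,1,3,4,5,6}
R = {0,1,2,4,6}
  0: ✓
  1: ✓
  2: outside
  4: ✓
  6: ✓
counterexample path to 2: c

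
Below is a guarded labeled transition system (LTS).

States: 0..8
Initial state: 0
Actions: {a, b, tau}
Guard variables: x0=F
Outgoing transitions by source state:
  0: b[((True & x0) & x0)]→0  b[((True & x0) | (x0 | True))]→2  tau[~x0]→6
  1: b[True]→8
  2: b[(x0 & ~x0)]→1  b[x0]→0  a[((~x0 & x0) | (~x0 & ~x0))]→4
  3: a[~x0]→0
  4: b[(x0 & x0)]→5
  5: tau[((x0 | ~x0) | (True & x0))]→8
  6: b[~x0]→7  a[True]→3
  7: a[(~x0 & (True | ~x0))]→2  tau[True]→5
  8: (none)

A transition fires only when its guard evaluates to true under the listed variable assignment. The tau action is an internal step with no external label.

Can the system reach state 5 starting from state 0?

Answer: REACHABLE

Working:
Guard filter leaves 10 enabled edge(s).
L0 = {0}
L1 = {2,6}  total {0,2,6}
L2 = {3,4,7}  total {0,2,3,4,6,7}
L3 = {5}  total {0,2,3,4,5,6,7}
L4 = {8}  total {0,2,3,4,5,6,7,8}
Reachable = {0,2,3,4,5,6,7,8}
trace reaching 5: tau·b·tau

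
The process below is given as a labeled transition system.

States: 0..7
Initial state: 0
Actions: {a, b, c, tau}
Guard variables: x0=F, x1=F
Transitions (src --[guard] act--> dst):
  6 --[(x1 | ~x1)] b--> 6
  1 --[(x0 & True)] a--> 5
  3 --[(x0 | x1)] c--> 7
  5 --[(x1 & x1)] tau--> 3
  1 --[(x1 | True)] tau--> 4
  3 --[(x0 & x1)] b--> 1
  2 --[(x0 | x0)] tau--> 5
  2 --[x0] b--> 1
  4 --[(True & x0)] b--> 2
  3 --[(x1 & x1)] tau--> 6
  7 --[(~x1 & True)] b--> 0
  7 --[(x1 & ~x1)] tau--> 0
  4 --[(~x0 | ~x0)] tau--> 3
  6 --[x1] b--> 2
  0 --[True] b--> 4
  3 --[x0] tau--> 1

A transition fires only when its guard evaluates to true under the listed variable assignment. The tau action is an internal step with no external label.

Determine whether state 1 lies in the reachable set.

Answer: UNREACHABLE

Working:
Guard filter leaves 5 enabled edge(s).
depth 0: {0}
depth 1: {4}  total {0,4}
depth 2: {3}  total {0,3,4}
Reachable = {0,3,4}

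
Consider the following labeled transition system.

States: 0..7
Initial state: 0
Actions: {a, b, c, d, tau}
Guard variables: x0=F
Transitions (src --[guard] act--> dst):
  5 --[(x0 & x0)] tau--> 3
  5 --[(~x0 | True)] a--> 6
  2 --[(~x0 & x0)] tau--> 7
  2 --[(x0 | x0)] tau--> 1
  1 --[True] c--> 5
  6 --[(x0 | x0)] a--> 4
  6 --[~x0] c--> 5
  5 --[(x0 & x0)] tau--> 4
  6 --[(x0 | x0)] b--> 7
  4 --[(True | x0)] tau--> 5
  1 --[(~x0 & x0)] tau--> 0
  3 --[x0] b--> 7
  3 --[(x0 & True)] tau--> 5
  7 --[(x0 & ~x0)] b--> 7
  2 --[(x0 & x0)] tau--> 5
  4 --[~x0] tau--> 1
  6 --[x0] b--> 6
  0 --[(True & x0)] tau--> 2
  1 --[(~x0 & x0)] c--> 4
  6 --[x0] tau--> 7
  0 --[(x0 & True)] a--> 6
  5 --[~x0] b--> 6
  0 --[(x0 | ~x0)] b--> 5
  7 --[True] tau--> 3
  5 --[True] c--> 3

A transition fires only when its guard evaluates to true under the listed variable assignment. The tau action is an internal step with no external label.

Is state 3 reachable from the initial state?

After dropping false guards: 9 live edges.
L0 = {0}
L1 = {5}  now seen {0,5}
L2 = {3,6}  now seen {0,3,5,6}
R = {0,3,5,6}
witness 3: b·c

Answer: REACHABLE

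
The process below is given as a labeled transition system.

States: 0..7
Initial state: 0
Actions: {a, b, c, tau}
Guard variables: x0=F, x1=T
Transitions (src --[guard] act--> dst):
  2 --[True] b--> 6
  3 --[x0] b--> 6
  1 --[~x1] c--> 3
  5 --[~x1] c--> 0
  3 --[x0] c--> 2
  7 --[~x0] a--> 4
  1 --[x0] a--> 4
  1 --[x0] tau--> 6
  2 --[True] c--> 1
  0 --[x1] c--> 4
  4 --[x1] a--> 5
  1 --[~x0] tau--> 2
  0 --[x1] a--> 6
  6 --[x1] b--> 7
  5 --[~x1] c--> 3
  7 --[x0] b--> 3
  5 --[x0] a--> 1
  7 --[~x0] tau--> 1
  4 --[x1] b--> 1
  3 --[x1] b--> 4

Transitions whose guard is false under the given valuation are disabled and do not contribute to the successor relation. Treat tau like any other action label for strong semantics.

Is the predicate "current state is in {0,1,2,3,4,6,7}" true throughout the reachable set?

Answer: INVARIANT VIOLATED at state 5

Working:
Allowed set {0,1,2,3,4,6,7}
R = {0,1,2,4,5,6,7}
  0: safe
  1: safe
  2: safe
  4: safe
  5: ✗ unsafe
  6: safe
  7: safe
witness against invariant: c·a → 5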